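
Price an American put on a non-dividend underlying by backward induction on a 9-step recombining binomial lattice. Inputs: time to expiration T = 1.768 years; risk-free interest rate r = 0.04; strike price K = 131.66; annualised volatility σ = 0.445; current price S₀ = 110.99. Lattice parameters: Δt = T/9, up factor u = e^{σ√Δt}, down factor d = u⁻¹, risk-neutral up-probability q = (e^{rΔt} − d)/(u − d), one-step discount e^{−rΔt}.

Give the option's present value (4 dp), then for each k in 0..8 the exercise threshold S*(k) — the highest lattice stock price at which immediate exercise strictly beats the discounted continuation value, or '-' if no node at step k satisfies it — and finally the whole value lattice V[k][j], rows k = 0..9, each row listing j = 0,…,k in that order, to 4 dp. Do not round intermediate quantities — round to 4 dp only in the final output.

price = 34.7770
boundary = - - - 61.4203 74.8117 61.4203 74.8117 91.1227 74.8117
tree:
34.7770
45.3468 23.4752
57.3630 32.5957 13.6135
70.2397 43.8457 20.4923 6.1071
81.2340 56.8483 29.9604 10.1898 1.6189
90.2603 70.2397 42.2336 16.6624 3.0828 0.0000
97.6709 81.2340 56.8483 26.5086 5.8705 0.0000 0.0000
103.7549 90.2603 70.2397 40.5373 11.1789 0.0000 0.0000 0.0000
108.7500 97.6709 81.2340 56.8483 21.2876 0.0000 0.0000 0.0000 0.0000
112.8509 103.7549 90.2603 70.2397 40.5373 0.0000 0.0000 0.0000 0.0000 0.0000

Δt=0.19644  u=1.21803  d=0.82100  q=0.47072  discount=0.99217
step 9 (expiry): payoffs max(K−S,0) = 112.8509 103.7549 90.2603 70.2397 40.5373 0.0000 0.0000 0.0000 0.0000 0.0000
step 8: (k=8,j=0): S=22.9100, (K−S)⁺=108.7500, hold=107.7195 ⇒ V=108.7500 exercise | (k=8,j=1): S=33.9891, (K−S)⁺=97.6709, hold=96.6404 ⇒ V=97.6709 exercise | (k=8,j=2): S=50.4260, (K−S)⁺=81.2340, hold=80.2035 ⇒ V=81.2340 exercise | (k=8,j=3): S=74.8117, (K−S)⁺=56.8483, hold=55.8178 ⇒ V=56.8483 exercise | (k=8,j=4): S=110.9900, (K−S)⁺=20.6700, hold=21.2876 ⇒ V=21.2876 continue | (k=8,j=5): S=164.6639, (K−S)⁺=0.0000, hold=0.0000 ⇒ V=0.0000 continue | (k=8,j=6): S=244.2941, (K−S)⁺=0.0000, hold=0.0000 ⇒ V=0.0000 continue | (k=8,j=7): S=362.4328, (K−S)⁺=0.0000, hold=0.0000 ⇒ V=0.0000 continue | (k=8,j=8): S=537.7024, (K−S)⁺=0.0000, hold=0.0000 ⇒ V=0.0000 continue  boundary S*=74.8117
step 7: (k=7,j=0): S=27.9051, (K−S)⁺=103.7549, hold=102.7244 ⇒ V=103.7549 exercise | (k=7,j=1): S=41.3997, (K−S)⁺=90.2603, hold=89.2298 ⇒ V=90.2603 exercise | (k=7,j=2): S=61.4203, (K−S)⁺=70.2397, hold=69.2092 ⇒ V=70.2397 exercise | (k=7,j=3): S=91.1227, (K−S)⁺=40.5373, hold=39.7953 ⇒ V=40.5373 exercise | (k=7,j=4): S=135.1889, (K−S)⁺=0.0000, hold=11.1789 ⇒ V=11.1789 continue | (k=7,j=5): S=200.5652, (K−S)⁺=0.0000, hold=0.0000 ⇒ V=0.0000 continue | (k=7,j=6): S=297.5570, (K−S)⁺=0.0000, hold=0.0000 ⇒ V=0.0000 continue | (k=7,j=7): S=441.4532, (K−S)⁺=0.0000, hold=0.0000 ⇒ V=0.0000 continue  boundary S*=91.1227
step 6: (k=6,j=0): S=33.9891, (K−S)⁺=97.6709, hold=96.6404 ⇒ V=97.6709 exercise | (k=6,j=1): S=50.4260, (K−S)⁺=81.2340, hold=80.2035 ⇒ V=81.2340 exercise | (k=6,j=2): S=74.8117, (K−S)⁺=56.8483, hold=55.8178 ⇒ V=56.8483 exercise | (k=6,j=3): S=110.9900, (K−S)⁺=20.6700, hold=26.5086 ⇒ V=26.5086 continue | (k=6,j=4): S=164.6639, (K−S)⁺=0.0000, hold=5.8705 ⇒ V=5.8705 continue | (k=6,j=5): S=244.2941, (K−S)⁺=0.0000, hold=0.0000 ⇒ V=0.0000 continue | (k=6,j=6): S=362.4328, (K−S)⁺=0.0000, hold=0.0000 ⇒ V=0.0000 continue  boundary S*=74.8117
step 5: (k=5,j=0): S=41.3997, (K−S)⁺=90.2603, hold=89.2298 ⇒ V=90.2603 exercise | (k=5,j=1): S=61.4203, (K−S)⁺=70.2397, hold=69.2092 ⇒ V=70.2397 exercise | (k=5,j=2): S=91.1227, (K−S)⁺=40.5373, hold=42.2336 ⇒ V=42.2336 continue | (k=5,j=3): S=135.1889, (K−S)⁺=0.0000, hold=16.6624 ⇒ V=16.6624 continue | (k=5,j=4): S=200.5652, (K−S)⁺=0.0000, hold=3.0828 ⇒ V=3.0828 continue | (k=5,j=5): S=297.5570, (K−S)⁺=0.0000, hold=0.0000 ⇒ V=0.0000 continue  boundary S*=61.4203
step 4: (k=4,j=0): S=50.4260, (K−S)⁺=81.2340, hold=80.2035 ⇒ V=81.2340 exercise | (k=4,j=1): S=74.8117, (K−S)⁺=56.8483, hold=56.6101 ⇒ V=56.8483 exercise | (k=4,j=2): S=110.9900, (K−S)⁺=20.6700, hold=29.9604 ⇒ V=29.9604 continue | (k=4,j=3): S=164.6639, (K−S)⁺=0.0000, hold=10.1898 ⇒ V=10.1898 continue | (k=4,j=4): S=244.2941, (K−S)⁺=0.0000, hold=1.6189 ⇒ V=1.6189 continue  boundary S*=74.8117
step 3: (k=3,j=0): S=61.4203, (K−S)⁺=70.2397, hold=69.2092 ⇒ V=70.2397 exercise | (k=3,j=1): S=91.1227, (K−S)⁺=40.5373, hold=43.8457 ⇒ V=43.8457 continue | (k=3,j=2): S=135.1889, (K−S)⁺=0.0000, hold=20.4923 ⇒ V=20.4923 continue | (k=3,j=3): S=200.5652, (K−S)⁺=0.0000, hold=6.1071 ⇒ V=6.1071 continue  boundary S*=61.4203
step 2: (k=2,j=0): S=74.8117, (K−S)⁺=56.8483, hold=57.3630 ⇒ V=57.3630 continue | (k=2,j=1): S=110.9900, (K−S)⁺=20.6700, hold=32.5957 ⇒ V=32.5957 continue | (k=2,j=2): S=164.6639, (K−S)⁺=0.0000, hold=13.6135 ⇒ V=13.6135 continue  boundary S*=-
step 1: (k=1,j=0): S=91.1227, (K−S)⁺=40.5373, hold=45.3468 ⇒ V=45.3468 continue | (k=1,j=1): S=135.1889, (K−S)⁺=0.0000, hold=23.4752 ⇒ V=23.4752 continue  boundary S*=-
step 0: (k=0,j=0): S=110.9900, (K−S)⁺=20.6700, hold=34.7770 ⇒ V=34.7770 continue  boundary S*=-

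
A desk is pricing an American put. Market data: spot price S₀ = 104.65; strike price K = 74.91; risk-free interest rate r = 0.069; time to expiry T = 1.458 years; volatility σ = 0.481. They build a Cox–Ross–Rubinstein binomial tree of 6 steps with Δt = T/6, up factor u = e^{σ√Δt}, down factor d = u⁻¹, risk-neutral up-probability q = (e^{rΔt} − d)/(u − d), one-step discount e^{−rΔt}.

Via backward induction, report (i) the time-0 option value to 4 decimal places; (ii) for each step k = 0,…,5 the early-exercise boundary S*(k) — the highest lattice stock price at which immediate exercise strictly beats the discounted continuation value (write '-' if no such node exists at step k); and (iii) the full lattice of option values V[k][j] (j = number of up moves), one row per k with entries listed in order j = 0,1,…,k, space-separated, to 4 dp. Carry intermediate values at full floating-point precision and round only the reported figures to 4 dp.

Δt=0.24300, u=1.26758, d=0.78891, q=0.47632, disc=e^(-rΔt)=0.98337
k=6 terminal: V=max(K-S,0) → 49.6817 34.3742 9.7788 0.0000 0.0000 0.0000 0.0000
k=5: j=0 S=31.9789 intr=42.9311 cont=41.6856 V=42.9311[EX]; j=1 S=51.3823 intr=23.5277 cont=22.2821 V=23.5277[EX]; j=2 S=82.5589 intr=0.0000 cont=5.0358 V=5.0358[hold]; j=3 S=132.6522 intr=0.0000 cont=0.0000 V=0.0000[hold]; j=4 S=213.1399 intr=0.0000 cont=0.0000 V=0.0000[hold]; j=5 S=342.4641 intr=0.0000 cont=0.0000 V=0.0000[hold]  S*(5)=51.3823
k=4: j=0 S=40.5358 intr=34.3742 cont=33.1287 V=34.3742[EX]; j=1 S=65.1312 intr=9.7788 cont=14.4748 V=14.4748[hold]; j=2 S=104.6500 intr=0.0000 cont=2.5933 V=2.5933[hold]; j=3 S=168.1472 intr=0.0000 cont=0.0000 V=0.0000[hold]; j=4 S=270.1717 intr=0.0000 cont=0.0000 V=0.0000[hold]  S*(4)=40.5358
k=3: j=0 S=51.3823 intr=23.5277 cont=24.4818 V=24.4818[hold]; j=1 S=82.5589 intr=0.0000 cont=8.6688 V=8.6688[hold]; j=2 S=132.6522 intr=0.0000 cont=1.3355 V=1.3355[hold]; j=3 S=213.1399 intr=0.0000 cont=0.0000 V=0.0000[hold]  S*(3)=-
k=2: j=0 S=65.1312 intr=9.7788 cont=16.6679 V=16.6679[hold]; j=1 S=104.6500 intr=0.0000 cont=5.0897 V=5.0897[hold]; j=2 S=168.1472 intr=0.0000 cont=0.6877 V=0.6877[hold]  S*(2)=-
k=1: j=0 S=82.5589 intr=0.0000 cont=10.9675 V=10.9675[hold]; j=1 S=132.6522 intr=0.0000 cont=2.9432 V=2.9432[hold]  S*(1)=-
k=0: j=0 S=104.6500 intr=0.0000 cont=7.0265 V=7.0265[hold]  S*(0)=-

price = 7.0265
boundary = - - - - 40.5358 51.3823
tree:
7.0265
10.9675 2.9432
16.6679 5.0897 0.6877
24.4818 8.6688 1.3355 0.0000
34.3742 14.4748 2.5933 0.0000 0.0000
42.9311 23.5277 5.0358 0.0000 0.0000 0.0000
49.6817 34.3742 9.7788 0.0000 0.0000 0.0000 0.0000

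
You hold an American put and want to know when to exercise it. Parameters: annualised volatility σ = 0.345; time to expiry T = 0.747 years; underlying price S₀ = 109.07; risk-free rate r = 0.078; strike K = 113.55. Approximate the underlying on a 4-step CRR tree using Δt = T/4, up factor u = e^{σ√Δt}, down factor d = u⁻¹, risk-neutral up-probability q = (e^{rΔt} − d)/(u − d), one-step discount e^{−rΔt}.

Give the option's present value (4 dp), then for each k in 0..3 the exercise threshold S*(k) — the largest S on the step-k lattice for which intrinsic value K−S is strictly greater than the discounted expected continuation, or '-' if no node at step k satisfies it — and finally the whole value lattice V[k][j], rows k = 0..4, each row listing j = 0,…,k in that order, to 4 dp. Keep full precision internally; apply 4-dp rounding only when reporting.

params: Δt=0.18675 u=1.16078 d=0.86149 q=0.51182 e^(-rΔt)=0.98554
t_4 payoffs: 53.4729 32.6018 4.4800 0.0000 0.0000
t_3: node(3,0) S=69.7362 payoff=43.8138 vs cont=42.1718 → 43.8138 [stop]  node(3,1) S=93.9629 payoff=19.5871 vs cont=17.9451 → 19.5871 [stop]  node(3,2) S=126.6060 payoff=0.0000 vs cont=2.1554 → 2.1554 [wait]  node(3,3) S=170.5896 payoff=0.0000 vs cont=0.0000 → 0.0000 [wait]  ⇒ S*(3)=93.9629
t_2: node(2,0) S=80.9482 payoff=32.6018 vs cont=30.9598 → 32.6018 [stop]  node(2,1) S=109.0700 payoff=4.4800 vs cont=10.5109 → 10.5109 [wait]  node(2,2) S=146.9615 payoff=0.0000 vs cont=1.0370 → 1.0370 [wait]  ⇒ S*(2)=80.9482
t_1: node(1,0) S=93.9629 payoff=19.5871 vs cont=20.9872 → 20.9872 [wait]  node(1,1) S=126.6060 payoff=0.0000 vs cont=5.5801 → 5.5801 [wait]  ⇒ S*(1)=-
t_0: node(0,0) S=109.0700 payoff=4.4800 vs cont=12.9120 → 12.9120 [wait]  ⇒ S*(0)=-

price = 12.9120
boundary = - - 80.9482 93.9629
tree:
12.9120
20.9872 5.5801
32.6018 10.5109 1.0370
43.8138 19.5871 2.1554 0.0000
53.4729 32.6018 4.4800 0.0000 0.0000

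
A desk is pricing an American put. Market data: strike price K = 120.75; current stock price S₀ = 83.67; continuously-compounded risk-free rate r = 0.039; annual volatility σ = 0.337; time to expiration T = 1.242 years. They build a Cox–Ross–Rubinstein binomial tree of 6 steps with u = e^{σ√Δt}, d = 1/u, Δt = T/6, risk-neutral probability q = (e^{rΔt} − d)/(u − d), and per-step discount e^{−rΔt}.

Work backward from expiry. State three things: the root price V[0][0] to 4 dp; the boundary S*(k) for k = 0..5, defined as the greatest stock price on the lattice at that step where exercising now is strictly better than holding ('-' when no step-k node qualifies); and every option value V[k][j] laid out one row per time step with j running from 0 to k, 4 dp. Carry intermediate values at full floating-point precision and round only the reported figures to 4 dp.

price = 37.9042
boundary = - 71.7763 61.5733 71.7763 83.6700 97.5345
tree:
37.9042
48.9737 26.9231
59.1767 37.1555 16.6378
67.9293 48.9737 25.3769 7.7479
75.4377 59.1767 37.0800 13.5232 1.8189
81.8789 67.9293 48.9737 23.2155 3.5819 0.0000
87.4044 75.4377 59.1767 37.0800 7.0536 0.0000 0.0000

Δt=0.20700, u=1.16570, d=0.85785, q=0.48807, disc=e^(-rΔt)=0.99196
k=6 terminal: V=max(K-S,0) → 87.4044 75.4377 59.1767 37.0800 7.0536 0.0000 0.0000
k=5: j=0 S=38.8711 intr=81.8789 cont=80.9080 V=81.8789[EX]; j=1 S=52.8207 intr=67.9293 cont=66.9584 V=67.9293[EX]; j=2 S=71.7763 intr=48.9737 cont=48.0028 V=48.9737[EX]; j=3 S=97.5345 intr=23.2155 cont=22.2446 V=23.2155[EX]; j=4 S=132.5365 intr=0.0000 cont=3.5819 V=3.5819[hold]; j=5 S=180.0994 intr=0.0000 cont=0.0000 V=0.0000[hold]  S*(5)=97.5345
k=4: j=0 S=45.3123 intr=75.4377 cont=74.4669 V=75.4377[EX]; j=1 S=61.5733 intr=59.1767 cont=58.2058 V=59.1767[EX]; j=2 S=83.6700 intr=37.0800 cont=36.1091 V=37.0800[EX]; j=3 S=113.6964 intr=7.0536 cont=13.5232 V=13.5232[hold]; j=4 S=154.4984 intr=0.0000 cont=1.8189 V=1.8189[hold]  S*(4)=83.6700
k=3: j=0 S=52.8207 intr=67.9293 cont=66.9584 V=67.9293[EX]; j=1 S=71.7763 intr=48.9737 cont=48.0028 V=48.9737[EX]; j=2 S=97.5345 intr=23.2155 cont=25.3769 V=25.3769[hold]; j=3 S=132.5365 intr=0.0000 cont=7.7479 V=7.7479[hold]  S*(3)=71.7763
k=2: j=0 S=61.5733 intr=59.1767 cont=58.2058 V=59.1767[EX]; j=1 S=83.6700 intr=37.0800 cont=37.1555 V=37.1555[hold]; j=2 S=113.6964 intr=7.0536 cont=16.6378 V=16.6378[hold]  S*(2)=61.5733
k=1: j=0 S=71.7763 intr=48.9737 cont=48.0394 V=48.9737[EX]; j=1 S=97.5345 intr=23.2155 cont=26.9231 V=26.9231[hold]  S*(1)=71.7763
k=0: j=0 S=83.6700 intr=37.0800 cont=37.9042 V=37.9042[hold]  S*(0)=-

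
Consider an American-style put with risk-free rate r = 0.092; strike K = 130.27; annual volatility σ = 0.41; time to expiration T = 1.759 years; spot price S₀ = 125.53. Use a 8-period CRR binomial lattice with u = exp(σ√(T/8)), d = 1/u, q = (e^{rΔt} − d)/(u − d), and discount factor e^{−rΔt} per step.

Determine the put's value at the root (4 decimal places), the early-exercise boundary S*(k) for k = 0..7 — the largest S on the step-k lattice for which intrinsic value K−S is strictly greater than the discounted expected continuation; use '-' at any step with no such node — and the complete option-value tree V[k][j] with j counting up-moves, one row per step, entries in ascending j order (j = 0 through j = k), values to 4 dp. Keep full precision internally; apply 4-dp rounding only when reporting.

params: Δt=0.21987 u=1.21198 d=0.82510 q=0.50490 e^(-rΔt)=0.97997
t_8 payoffs: 103.3054 90.6620 72.0904 44.8107 4.7400 0.0000 0.0000 0.0000 0.0000
t_7: node(7,0) S=32.6805 payoff=97.5895 vs cont=94.9808 → 97.5895 [stop]  node(7,1) S=48.0039 payoff=82.2661 vs cont=79.6574 → 82.2661 [stop]  node(7,2) S=70.5123 payoff=59.7577 vs cont=57.1490 → 59.7577 [stop]  node(7,3) S=103.5746 payoff=26.6954 vs cont=24.0867 → 26.6954 [stop]  node(7,4) S=152.1394 payoff=0.0000 vs cont=2.2998 → 2.2998 [wait]  node(7,5) S=223.4755 payoff=0.0000 vs cont=0.0000 → 0.0000 [wait]  node(7,6) S=328.2603 payoff=0.0000 vs cont=0.0000 → 0.0000 [wait]  node(7,7) S=482.1772 payoff=0.0000 vs cont=0.0000 → 0.0000 [wait]  ⇒ S*(7)=103.5746
t_6: node(6,0) S=39.6080 payoff=90.6620 vs cont=88.0533 → 90.6620 [stop]  node(6,1) S=58.1796 payoff=72.0904 vs cont=69.4817 → 72.0904 [stop]  node(6,2) S=85.4593 payoff=44.8107 vs cont=42.2020 → 44.8107 [stop]  node(6,3) S=125.5300 payoff=4.7400 vs cont=14.0900 → 14.0900 [wait]  node(6,4) S=184.3894 payoff=0.0000 vs cont=1.1158 → 1.1158 [wait]  node(6,5) S=270.8471 payoff=0.0000 vs cont=0.0000 → 0.0000 [wait]  node(6,6) S=397.8437 payoff=0.0000 vs cont=0.0000 → 0.0000 [wait]  ⇒ S*(6)=85.4593
t_5: node(5,0) S=48.0039 payoff=82.2661 vs cont=79.6574 → 82.2661 [stop]  node(5,1) S=70.5123 payoff=59.7577 vs cont=57.1490 → 59.7577 [stop]  node(5,2) S=103.5746 payoff=26.6954 vs cont=28.7130 → 28.7130 [wait]  node(5,3) S=152.1394 payoff=0.0000 vs cont=7.3883 → 7.3883 [wait]  node(5,4) S=223.4755 payoff=0.0000 vs cont=0.5414 → 0.5414 [wait]  node(5,5) S=328.2603 payoff=0.0000 vs cont=0.0000 → 0.0000 [wait]  ⇒ S*(5)=70.5123
t_4: node(4,0) S=58.1796 payoff=72.0904 vs cont=69.4817 → 72.0904 [stop]  node(4,1) S=85.4593 payoff=44.8107 vs cont=43.2003 → 44.8107 [stop]  node(4,2) S=125.5300 payoff=4.7400 vs cont=17.5867 → 17.5867 [wait]  node(4,3) S=184.3894 payoff=0.0000 vs cont=3.8525 → 3.8525 [wait]  node(4,4) S=270.8471 payoff=0.0000 vs cont=0.2627 → 0.2627 [wait]  ⇒ S*(4)=85.4593
t_3: node(3,0) S=70.5123 payoff=59.7577 vs cont=57.1490 → 59.7577 [stop]  node(3,1) S=103.5746 payoff=26.6954 vs cont=30.4431 → 30.4431 [wait]  node(3,2) S=152.1394 payoff=0.0000 vs cont=10.4390 → 10.4390 [wait]  node(3,3) S=223.4755 payoff=0.0000 vs cont=1.9992 → 1.9992 [wait]  ⇒ S*(3)=70.5123
t_2: node(2,0) S=85.4593 payoff=44.8107 vs cont=44.0564 → 44.8107 [stop]  node(2,1) S=125.5300 payoff=4.7400 vs cont=19.9356 → 19.9356 [wait]  node(2,2) S=184.3894 payoff=0.0000 vs cont=6.0540 → 6.0540 [wait]  ⇒ S*(2)=85.4593
t_1: node(1,0) S=103.5746 payoff=26.6954 vs cont=31.6054 → 31.6054 [wait]  node(1,1) S=152.1394 payoff=0.0000 vs cont=12.6679 → 12.6679 [wait]  ⇒ S*(1)=-
t_0: node(0,0) S=125.5300 payoff=4.7400 vs cont=21.6023 → 21.6023 [wait]  ⇒ S*(0)=-

price = 21.6023
boundary = - - 85.4593 70.5123 85.4593 70.5123 85.4593 103.5746
tree:
21.6023
31.6054 12.6679
44.8107 19.9356 6.0540
59.7577 30.4431 10.4390 1.9992
72.0904 44.8107 17.5867 3.8525 0.2627
82.2661 59.7577 28.7130 7.3883 0.5414 0.0000
90.6620 72.0904 44.8107 14.0900 1.1158 0.0000 0.0000
97.5895 82.2661 59.7577 26.6954 2.2998 0.0000 0.0000 0.0000
103.3054 90.6620 72.0904 44.8107 4.7400 0.0000 0.0000 0.0000 0.0000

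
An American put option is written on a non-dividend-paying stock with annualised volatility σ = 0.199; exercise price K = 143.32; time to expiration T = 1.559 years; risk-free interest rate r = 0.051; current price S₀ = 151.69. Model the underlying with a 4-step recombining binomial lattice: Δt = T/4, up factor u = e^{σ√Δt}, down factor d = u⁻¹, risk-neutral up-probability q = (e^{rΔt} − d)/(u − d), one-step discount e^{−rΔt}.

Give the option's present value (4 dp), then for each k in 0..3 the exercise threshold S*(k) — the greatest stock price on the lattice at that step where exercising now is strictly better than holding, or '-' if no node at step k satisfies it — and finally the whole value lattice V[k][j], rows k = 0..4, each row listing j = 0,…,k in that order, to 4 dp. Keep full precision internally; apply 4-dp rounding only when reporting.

price = 7.1945
boundary = - - 118.3170 104.4943
tree:
7.1945
13.6668 2.1526
25.0030 4.8750 0.0000
38.8257 11.0404 0.0000 0.0000
51.0336 25.0030 0.0000 0.0000 0.0000

params: Δt=0.38975 u=1.13228 d=0.88317 q=0.54957 e^(-rΔt)=0.98032
t_4 payoffs: 51.0336 25.0030 0.0000 0.0000 0.0000
t_3: node(3,0) S=104.4943 payoff=38.8257 vs cont=36.0051 → 38.8257 [stop]  node(3,1) S=133.9683 payoff=9.3517 vs cont=11.0404 → 11.0404 [wait]  node(3,2) S=171.7560 payoff=0.0000 vs cont=0.0000 → 0.0000 [wait]  node(3,3) S=220.2021 payoff=0.0000 vs cont=0.0000 → 0.0000 [wait]  ⇒ S*(3)=104.4943
t_2: node(2,0) S=118.3170 payoff=25.0030 vs cont=23.0921 → 25.0030 [stop]  node(2,1) S=151.6900 payoff=0.0000 vs cont=4.8750 → 4.8750 [wait]  node(2,2) S=194.4763 payoff=0.0000 vs cont=0.0000 → 0.0000 [wait]  ⇒ S*(2)=118.3170
t_1: node(1,0) S=133.9683 payoff=9.3517 vs cont=13.6668 → 13.6668 [wait]  node(1,1) S=171.7560 payoff=0.0000 vs cont=2.1526 → 2.1526 [wait]  ⇒ S*(1)=-
t_0: node(0,0) S=151.6900 payoff=0.0000 vs cont=7.1945 → 7.1945 [wait]  ⇒ S*(0)=-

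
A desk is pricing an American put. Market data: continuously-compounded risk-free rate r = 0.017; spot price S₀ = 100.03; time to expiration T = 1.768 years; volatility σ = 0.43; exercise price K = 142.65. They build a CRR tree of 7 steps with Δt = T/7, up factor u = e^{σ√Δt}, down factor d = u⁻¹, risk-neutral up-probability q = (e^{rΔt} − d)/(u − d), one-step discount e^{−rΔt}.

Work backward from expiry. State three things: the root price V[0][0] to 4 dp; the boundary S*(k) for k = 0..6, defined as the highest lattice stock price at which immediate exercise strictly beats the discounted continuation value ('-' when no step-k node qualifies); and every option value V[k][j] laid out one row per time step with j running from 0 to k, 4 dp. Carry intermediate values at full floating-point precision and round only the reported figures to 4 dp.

price = 51.6357
boundary = - - 64.9271 52.3086 64.9271 80.5894 100.0300
tree:
51.6357
64.3915 36.9092
77.7229 49.0989 22.7190
90.3414 63.0569 32.9147 10.7731
100.5074 77.7229 46.1598 17.4280 2.9375
108.6977 90.3414 62.0606 27.6308 5.4238 0.0000
115.2963 100.5074 77.7229 42.6200 10.0142 0.0000 0.0000
120.6124 108.6977 90.3414 62.0606 18.4898 0.0000 0.0000 0.0000

Δt=0.25257, u=1.24123, d=0.80565, q=0.45606, disc=e^(-rΔt)=0.99572
k=7 terminal: V=max(K-S,0) → 120.6124 108.6977 90.3414 62.0606 18.4898 0.0000 0.0000 0.0000
k=6: j=0 S=27.3537 intr=115.2963 cont=114.6851 V=115.2963[EX]; j=1 S=42.1426 intr=100.5074 cont=99.8962 V=100.5074[EX]; j=2 S=64.9271 intr=77.7229 cont=77.1118 V=77.7229[EX]; j=3 S=100.0300 intr=42.6200 cont=42.0088 V=42.6200[EX]; j=4 S=154.1114 intr=0.0000 cont=10.0142 V=10.0142[hold]; j=5 S=237.4321 intr=0.0000 cont=0.0000 V=0.0000[hold]; j=6 S=365.8003 intr=0.0000 cont=0.0000 V=0.0000[hold]  S*(6)=100.0300
k=5: j=0 S=33.9523 intr=108.6977 cont=108.0865 V=108.6977[EX]; j=1 S=52.3086 intr=90.3414 cont=89.7302 V=90.3414[EX]; j=2 S=80.5894 intr=62.0606 cont=61.4494 V=62.0606[EX]; j=3 S=124.1602 intr=18.4898 cont=27.6308 V=27.6308[hold]; j=4 S=191.2877 intr=0.0000 cont=5.4238 V=5.4238[hold]; j=5 S=294.7079 intr=0.0000 cont=0.0000 V=0.0000[hold]  S*(5)=80.5894
k=4: j=0 S=42.1426 intr=100.5074 cont=99.8962 V=100.5074[EX]; j=1 S=64.9271 intr=77.7229 cont=77.1118 V=77.7229[EX]; j=2 S=100.0300 intr=42.6200 cont=46.1598 V=46.1598[hold]; j=3 S=154.1114 intr=0.0000 cont=17.4280 V=17.4280[hold]; j=4 S=237.4321 intr=0.0000 cont=2.9375 V=2.9375[hold]  S*(4)=64.9271
k=3: j=0 S=52.3086 intr=90.3414 cont=89.7302 V=90.3414[EX]; j=1 S=80.5894 intr=62.0606 cont=63.0569 V=63.0569[hold]; j=2 S=124.1602 intr=18.4898 cont=32.9147 V=32.9147[hold]; j=3 S=191.2877 intr=0.0000 cont=10.7731 V=10.7731[hold]  S*(3)=52.3086
k=2: j=0 S=64.9271 intr=77.7229 cont=77.5642 V=77.7229[EX]; j=1 S=100.0300 intr=42.6200 cont=49.0989 V=49.0989[hold]; j=2 S=154.1114 intr=0.0000 cont=22.7190 V=22.7190[hold]  S*(2)=64.9271
k=1: j=0 S=80.5894 intr=62.0606 cont=64.3915 V=64.3915[hold]; j=1 S=124.1602 intr=18.4898 cont=36.9092 V=36.9092[hold]  S*(1)=-
k=0: j=0 S=100.0300 intr=42.6200 cont=51.6357 V=51.6357[hold]  S*(0)=-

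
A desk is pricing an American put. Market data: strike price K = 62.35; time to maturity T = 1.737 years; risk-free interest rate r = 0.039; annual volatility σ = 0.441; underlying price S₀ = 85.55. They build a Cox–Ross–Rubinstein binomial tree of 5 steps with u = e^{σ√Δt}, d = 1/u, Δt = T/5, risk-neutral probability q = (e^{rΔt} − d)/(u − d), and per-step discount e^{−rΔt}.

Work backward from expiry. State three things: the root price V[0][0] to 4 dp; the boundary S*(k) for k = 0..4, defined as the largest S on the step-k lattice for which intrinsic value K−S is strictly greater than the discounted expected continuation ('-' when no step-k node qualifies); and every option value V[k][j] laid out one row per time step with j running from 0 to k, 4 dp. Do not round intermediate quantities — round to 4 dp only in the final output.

price = 5.9888
boundary = - - - 39.2251 30.2467
tree:
5.9888
9.6898 1.8443
15.2614 3.4706 0.0000
23.1249 6.5307 0.0000 0.0000
32.1033 12.2891 0.0000 0.0000 0.0000
39.0265 23.1249 0.0000 0.0000 0.0000 0.0000

Δt=0.34740, u=1.29684, d=0.77111, q=0.46133, disc=e^(-rΔt)=0.98654
k=5 terminal: V=max(K-S,0) → 39.0265 23.1249 0.0000 0.0000 0.0000 0.0000
k=4: j=0 S=30.2467 intr=32.1033 cont=31.2642 V=32.1033[EX]; j=1 S=50.8685 intr=11.4815 cont=12.2891 V=12.2891[hold]; j=2 S=85.5500 intr=0.0000 cont=0.0000 V=0.0000[hold]; j=3 S=143.8768 intr=0.0000 cont=0.0000 V=0.0000[hold]; j=4 S=241.9701 intr=0.0000 cont=0.0000 V=0.0000[hold]  S*(4)=30.2467
k=3: j=0 S=39.2251 intr=23.1249 cont=22.6534 V=23.1249[EX]; j=1 S=65.9682 intr=0.0000 cont=6.5307 V=6.5307[hold]; j=2 S=110.9444 intr=0.0000 cont=0.0000 V=0.0000[hold]; j=3 S=186.5848 intr=0.0000 cont=0.0000 V=0.0000[hold]  S*(3)=39.2251
k=2: j=0 S=50.8685 intr=11.4815 cont=15.2614 V=15.2614[hold]; j=1 S=85.5500 intr=0.0000 cont=3.4706 V=3.4706[hold]; j=2 S=143.8768 intr=0.0000 cont=0.0000 V=0.0000[hold]  S*(2)=-
k=1: j=0 S=65.9682 intr=0.0000 cont=9.6898 V=9.6898[hold]; j=1 S=110.9444 intr=0.0000 cont=1.8443 V=1.8443[hold]  S*(1)=-
k=0: j=0 S=85.5500 intr=0.0000 cont=5.9888 V=5.9888[hold]  S*(0)=-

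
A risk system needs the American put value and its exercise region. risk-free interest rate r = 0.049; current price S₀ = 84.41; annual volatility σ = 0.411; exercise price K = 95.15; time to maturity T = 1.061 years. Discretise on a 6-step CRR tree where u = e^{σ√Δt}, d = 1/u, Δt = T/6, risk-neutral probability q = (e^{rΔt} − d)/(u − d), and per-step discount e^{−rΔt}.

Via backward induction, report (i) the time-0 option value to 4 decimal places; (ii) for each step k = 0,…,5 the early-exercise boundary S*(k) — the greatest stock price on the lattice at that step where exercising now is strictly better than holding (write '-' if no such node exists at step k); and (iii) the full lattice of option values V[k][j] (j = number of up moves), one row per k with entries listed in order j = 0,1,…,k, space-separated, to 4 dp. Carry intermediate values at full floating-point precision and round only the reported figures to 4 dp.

params: Δt=0.17683 u=1.18867 d=0.84128 q=0.48195 e^(-rΔt)=0.99137
t_6 payoffs: 65.2250 52.8681 35.4088 10.7400 0.0000 0.0000 0.0000
t_5: node(5,0) S=35.5708 payoff=59.5792 vs cont=58.7583 → 59.5792 [stop]  node(5,1) S=50.2590 payoff=44.8910 vs cont=44.0701 → 44.8910 [stop]  node(5,2) S=71.0124 payoff=24.1376 vs cont=23.3167 → 24.1376 [stop]  node(5,3) S=100.3353 payoff=0.0000 vs cont=5.5159 → 5.5159 [wait]  node(5,4) S=141.7665 payoff=0.0000 vs cont=0.0000 → 0.0000 [wait]  node(5,5) S=200.3058 payoff=0.0000 vs cont=0.0000 → 0.0000 [wait]  ⇒ S*(5)=71.0124
t_4: node(4,0) S=42.2819 payoff=52.8681 vs cont=52.0472 → 52.8681 [stop]  node(4,1) S=59.7412 payoff=35.4088 vs cont=34.5879 → 35.4088 [stop]  node(4,2) S=84.4100 payoff=10.7400 vs cont=15.0320 → 15.0320 [wait]  node(4,3) S=119.2652 payoff=0.0000 vs cont=2.8328 → 2.8328 [wait]  node(4,4) S=168.5131 payoff=0.0000 vs cont=0.0000 → 0.0000 [wait]  ⇒ S*(4)=59.7412
t_3: node(3,0) S=50.2590 payoff=44.8910 vs cont=44.0701 → 44.8910 [stop]  node(3,1) S=71.0124 payoff=24.1376 vs cont=25.3674 → 25.3674 [wait]  node(3,2) S=100.3353 payoff=0.0000 vs cont=9.0737 → 9.0737 [wait]  node(3,3) S=141.7665 payoff=0.0000 vs cont=1.4549 → 1.4549 [wait]  ⇒ S*(3)=50.2590
t_2: node(2,0) S=59.7412 payoff=35.4088 vs cont=35.1755 → 35.4088 [stop]  node(2,1) S=84.4100 payoff=10.7400 vs cont=17.3635 → 17.3635 [wait]  node(2,2) S=119.2652 payoff=0.0000 vs cont=5.3552 → 5.3552 [wait]  ⇒ S*(2)=59.7412
t_1: node(1,0) S=71.0124 payoff=24.1376 vs cont=26.4814 → 26.4814 [wait]  node(1,1) S=100.3353 payoff=0.0000 vs cont=11.4762 → 11.4762 [wait]  ⇒ S*(1)=-
t_0: node(0,0) S=84.4100 payoff=10.7400 vs cont=19.0836 → 19.0836 [wait]  ⇒ S*(0)=-

price = 19.0836
boundary = - - 59.7412 50.2590 59.7412 71.0124
tree:
19.0836
26.4814 11.4762
35.4088 17.3635 5.3552
44.8910 25.3674 9.0737 1.4549
52.8681 35.4088 15.0320 2.8328 0.0000
59.5792 44.8910 24.1376 5.5159 0.0000 0.0000
65.2250 52.8681 35.4088 10.7400 0.0000 0.0000 0.0000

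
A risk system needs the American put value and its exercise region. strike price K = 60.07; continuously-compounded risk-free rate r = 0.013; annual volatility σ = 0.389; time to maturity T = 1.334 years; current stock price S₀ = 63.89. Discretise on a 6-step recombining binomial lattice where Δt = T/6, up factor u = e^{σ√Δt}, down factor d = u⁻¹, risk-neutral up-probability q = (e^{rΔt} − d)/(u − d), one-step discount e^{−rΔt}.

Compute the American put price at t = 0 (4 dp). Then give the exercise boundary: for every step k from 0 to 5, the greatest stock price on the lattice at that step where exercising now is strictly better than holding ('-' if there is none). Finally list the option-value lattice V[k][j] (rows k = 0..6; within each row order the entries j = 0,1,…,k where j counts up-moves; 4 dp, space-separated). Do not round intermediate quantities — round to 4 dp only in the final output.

price = 8.7487
boundary = - - - - 30.6758 36.8515
tree:
8.7487
12.5916 4.3306
17.5050 6.9514 1.3073
23.3022 10.8670 2.4375 0.0000
29.3942 16.3573 4.5447 0.0000 0.0000
34.5350 23.2185 8.4737 0.0000 0.0000 0.0000
38.8142 29.3942 15.7995 0.0000 0.0000 0.0000 0.0000

params: Δt=0.22233 u=1.20132 d=0.83242 q=0.46212 e^(-rΔt)=0.99711
t_6 payoffs: 38.8142 29.3942 15.7995 0.0000 0.0000 0.0000 0.0000
t_5: node(5,0) S=25.5350 payoff=34.5350 vs cont=34.3616 → 34.5350 [stop]  node(5,1) S=36.8515 payoff=23.2185 vs cont=23.0451 → 23.2185 [stop]  node(5,2) S=53.1831 payoff=6.8869 vs cont=8.4737 → 8.4737 [wait]  node(5,3) S=76.7524 payoff=0.0000 vs cont=0.0000 → 0.0000 [wait]  node(5,4) S=110.7671 payoff=0.0000 vs cont=0.0000 → 0.0000 [wait]  node(5,5) S=159.8561 payoff=0.0000 vs cont=0.0000 → 0.0000 [wait]  ⇒ S*(5)=36.8515
t_4: node(4,0) S=30.6758 payoff=29.3942 vs cont=29.2208 → 29.3942 [stop]  node(4,1) S=44.2705 payoff=15.7995 vs cont=16.3573 → 16.3573 [wait]  node(4,2) S=63.8900 payoff=0.0000 vs cont=4.5447 → 4.5447 [wait]  node(4,3) S=92.2043 payoff=0.0000 vs cont=0.0000 → 0.0000 [wait]  node(4,4) S=133.0669 payoff=0.0000 vs cont=0.0000 → 0.0000 [wait]  ⇒ S*(4)=30.6758
t_3: node(3,0) S=36.8515 payoff=23.2185 vs cont=23.3022 → 23.3022 [wait]  node(3,1) S=53.1831 payoff=6.8869 vs cont=10.8670 → 10.8670 [wait]  node(3,2) S=76.7524 payoff=0.0000 vs cont=2.4375 → 2.4375 [wait]  node(3,3) S=110.7671 payoff=0.0000 vs cont=0.0000 → 0.0000 [wait]  ⇒ S*(3)=-
t_2: node(2,0) S=44.2705 payoff=15.7995 vs cont=17.5050 → 17.5050 [wait]  node(2,1) S=63.8900 payoff=0.0000 vs cont=6.9514 → 6.9514 [wait]  node(2,2) S=92.2043 payoff=0.0000 vs cont=1.3073 → 1.3073 [wait]  ⇒ S*(2)=-
t_1: node(1,0) S=53.1831 payoff=6.8869 vs cont=12.5916 → 12.5916 [wait]  node(1,1) S=76.7524 payoff=0.0000 vs cont=4.3306 → 4.3306 [wait]  ⇒ S*(1)=-
t_0: node(0,0) S=63.8900 payoff=0.0000 vs cont=8.7487 → 8.7487 [wait]  ⇒ S*(0)=-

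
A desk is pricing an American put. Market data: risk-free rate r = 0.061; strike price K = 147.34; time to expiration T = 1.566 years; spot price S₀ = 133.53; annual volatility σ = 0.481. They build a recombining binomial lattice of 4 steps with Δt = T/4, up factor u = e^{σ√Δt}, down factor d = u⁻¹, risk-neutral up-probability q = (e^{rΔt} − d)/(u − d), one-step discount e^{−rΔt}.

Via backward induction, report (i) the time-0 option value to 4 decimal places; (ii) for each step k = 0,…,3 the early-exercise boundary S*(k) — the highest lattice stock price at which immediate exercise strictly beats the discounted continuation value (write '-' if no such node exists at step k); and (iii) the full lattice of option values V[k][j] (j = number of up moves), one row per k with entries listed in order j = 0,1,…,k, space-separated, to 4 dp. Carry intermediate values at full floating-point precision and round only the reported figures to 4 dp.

Δt=0.39150  u=1.35116  d=0.74011  q=0.46488  discount=0.97640
step 4 (expiry): payoffs max(K−S,0) = 107.2759 74.1980 13.8100 0.0000 0.0000
step 3: (k=3,j=0): S=54.1329, (K−S)⁺=93.2071, hold=89.7301 ⇒ V=93.2071 exercise | (k=3,j=1): S=98.8264, (K−S)⁺=48.5136, hold=45.0366 ⇒ V=48.5136 exercise | (k=3,j=2): S=180.4200, (K−S)⁺=0.0000, hold=7.2157 ⇒ V=7.2157 continue | (k=3,j=3): S=329.3795, (K−S)⁺=0.0000, hold=0.0000 ⇒ V=0.0000 continue  boundary S*=98.8264
step 2: (k=2,j=0): S=73.1420, (K−S)⁺=74.1980, hold=70.7210 ⇒ V=74.1980 exercise | (k=2,j=1): S=133.5300, (K−S)⁺=13.8100, hold=28.6234 ⇒ V=28.6234 continue | (k=2,j=2): S=243.7759, (K−S)⁺=0.0000, hold=3.7702 ⇒ V=3.7702 continue  boundary S*=73.1420
step 1: (k=1,j=0): S=98.8264, (K−S)⁺=48.5136, hold=51.7605 ⇒ V=51.7605 continue | (k=1,j=1): S=180.4200, (K−S)⁺=0.0000, hold=16.6669 ⇒ V=16.6669 continue  boundary S*=-
step 0: (k=0,j=0): S=133.5300, (K−S)⁺=13.8100, hold=34.6099 ⇒ V=34.6099 continue  boundary S*=-

price = 34.6099
boundary = - - 73.1420 98.8264
tree:
34.6099
51.7605 16.6669
74.1980 28.6234 3.7702
93.2071 48.5136 7.2157 0.0000
107.2759 74.1980 13.8100 0.0000 0.0000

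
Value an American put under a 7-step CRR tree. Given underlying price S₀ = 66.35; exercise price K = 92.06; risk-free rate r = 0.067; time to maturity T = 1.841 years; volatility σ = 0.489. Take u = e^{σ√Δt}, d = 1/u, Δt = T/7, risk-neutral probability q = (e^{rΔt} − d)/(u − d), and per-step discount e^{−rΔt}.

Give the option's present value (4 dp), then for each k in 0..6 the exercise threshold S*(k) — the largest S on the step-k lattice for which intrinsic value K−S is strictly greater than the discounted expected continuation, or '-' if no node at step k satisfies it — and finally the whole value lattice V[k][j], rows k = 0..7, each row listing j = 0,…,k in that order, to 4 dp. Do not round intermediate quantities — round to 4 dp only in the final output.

params: Δt=0.26300 u=1.28502 d=0.77820 q=0.47271 e^(-rΔt)=0.98253
t_7 payoffs: 80.5926 73.1241 60.7914 40.4267 6.7987 0.0000 0.0000 0.0000
t_6: node(6,0) S=14.7359 payoff=77.3241 vs cont=75.7161 → 77.3241 [stop]  node(6,1) S=24.3331 payoff=67.7269 vs cont=66.1189 → 67.7269 [stop]  node(6,2) S=40.1809 payoff=51.8791 vs cont=50.2712 → 51.8791 [stop]  node(6,3) S=66.3500 payoff=25.7100 vs cont=24.1020 → 25.7100 [stop]  node(6,4) S=109.5627 payoff=0.0000 vs cont=3.5223 → 3.5223 [wait]  node(6,5) S=180.9190 payoff=0.0000 vs cont=0.0000 → 0.0000 [wait]  node(6,6) S=298.7486 payoff=0.0000 vs cont=0.0000 → 0.0000 [wait]  ⇒ S*(6)=66.3500
t_5: node(5,0) S=18.9359 payoff=73.1241 vs cont=71.5161 → 73.1241 [stop]  node(5,1) S=31.2686 payoff=60.7914 vs cont=59.1834 → 60.7914 [stop]  node(5,2) S=51.6333 payoff=40.4267 vs cont=38.8187 → 40.4267 [stop]  node(5,3) S=85.2613 payoff=6.7987 vs cont=14.9558 → 14.9558 [wait]  node(5,4) S=140.7905 payoff=0.0000 vs cont=1.8248 → 1.8248 [wait]  node(5,5) S=232.4851 payoff=0.0000 vs cont=0.0000 → 0.0000 [wait]  ⇒ S*(5)=51.6333
t_4: node(4,0) S=24.3331 payoff=67.7269 vs cont=66.1189 → 67.7269 [stop]  node(4,1) S=40.1809 payoff=51.8791 vs cont=50.2712 → 51.8791 [stop]  node(4,2) S=66.3500 payoff=25.7100 vs cont=27.8906 → 27.8906 [wait]  node(4,3) S=109.5627 payoff=0.0000 vs cont=8.5959 → 8.5959 [wait]  node(4,4) S=180.9190 payoff=0.0000 vs cont=0.9454 → 0.9454 [wait]  ⇒ S*(4)=40.1809
t_3: node(3,0) S=31.2686 payoff=60.7914 vs cont=59.1834 → 60.7914 [stop]  node(3,1) S=51.6333 payoff=40.4267 vs cont=39.8315 → 40.4267 [stop]  node(3,2) S=85.2613 payoff=6.7987 vs cont=18.4420 → 18.4420 [wait]  node(3,3) S=140.7905 payoff=0.0000 vs cont=4.8925 → 4.8925 [wait]  ⇒ S*(3)=51.6333
t_2: node(2,0) S=40.1809 payoff=51.8791 vs cont=50.2712 → 51.8791 [stop]  node(2,1) S=66.3500 payoff=25.7100 vs cont=29.5097 → 29.5097 [wait]  node(2,2) S=109.5627 payoff=0.0000 vs cont=11.8268 → 11.8268 [wait]  ⇒ S*(2)=40.1809
t_1: node(1,0) S=51.6333 payoff=40.4267 vs cont=40.5835 → 40.5835 [wait]  node(1,1) S=85.2613 payoff=6.7987 vs cont=20.7814 → 20.7814 [wait]  ⇒ S*(1)=-
t_0: node(0,0) S=66.3500 payoff=25.7100 vs cont=30.6775 → 30.6775 [wait]  ⇒ S*(0)=-

price = 30.6775
boundary = - - 40.1809 51.6333 40.1809 51.6333 66.3500
tree:
30.6775
40.5835 20.7814
51.8791 29.5097 11.8268
60.7914 40.4267 18.4420 4.8925
67.7269 51.8791 27.8906 8.5959 0.9454
73.1241 60.7914 40.4267 14.9558 1.8248 0.0000
77.3241 67.7269 51.8791 25.7100 3.5223 0.0000 0.0000
80.5926 73.1241 60.7914 40.4267 6.7987 0.0000 0.0000 0.0000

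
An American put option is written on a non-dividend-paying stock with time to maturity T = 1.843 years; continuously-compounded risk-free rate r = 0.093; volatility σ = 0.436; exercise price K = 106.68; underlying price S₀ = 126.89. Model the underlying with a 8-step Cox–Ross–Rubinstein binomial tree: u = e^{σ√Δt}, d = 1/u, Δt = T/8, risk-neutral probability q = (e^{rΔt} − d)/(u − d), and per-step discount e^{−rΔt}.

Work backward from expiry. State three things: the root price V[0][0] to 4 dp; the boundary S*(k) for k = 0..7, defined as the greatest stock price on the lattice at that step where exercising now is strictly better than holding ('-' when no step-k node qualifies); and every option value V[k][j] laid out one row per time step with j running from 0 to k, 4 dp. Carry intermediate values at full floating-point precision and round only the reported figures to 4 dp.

params: Δt=0.23037 u=1.23278 d=0.81118 q=0.49924 e^(-rΔt)=0.97880
t_8 payoffs: 82.8922 70.5289 51.7398 23.1853 0.0000 0.0000 0.0000 0.0000 0.0000
t_7: node(7,0) S=29.3250 payoff=77.3550 vs cont=75.0937 → 77.3550 [stop]  node(7,1) S=44.5663 payoff=62.1137 vs cont=59.8524 → 62.1137 [stop]  node(7,2) S=67.7290 payoff=38.9510 vs cont=36.6897 → 38.9510 [stop]  node(7,3) S=102.9303 payoff=3.7497 vs cont=11.3642 → 11.3642 [wait]  node(7,4) S=156.4270 payoff=0.0000 vs cont=0.0000 → 0.0000 [wait]  node(7,5) S=237.7278 payoff=0.0000 vs cont=0.0000 → 0.0000 [wait]  node(7,6) S=361.2838 payoff=0.0000 vs cont=0.0000 → 0.0000 [wait]  node(7,7) S=549.0564 payoff=0.0000 vs cont=0.0000 → 0.0000 [wait]  ⇒ S*(7)=67.7290
t_6: node(6,0) S=36.1511 payoff=70.5289 vs cont=68.2676 → 70.5289 [stop]  node(6,1) S=54.9402 payoff=51.7398 vs cont=49.4785 → 51.7398 [stop]  node(6,2) S=83.4947 payoff=23.1853 vs cont=24.6449 → 24.6449 [wait]  node(6,3) S=126.8900 payoff=0.0000 vs cont=5.5701 → 5.5701 [wait]  node(6,4) S=192.8394 payoff=0.0000 vs cont=0.0000 → 0.0000 [wait]  node(6,5) S=293.0652 payoff=0.0000 vs cont=0.0000 → 0.0000 [wait]  node(6,6) S=445.3820 payoff=0.0000 vs cont=0.0000 → 0.0000 [wait]  ⇒ S*(6)=54.9402
t_5: node(5,0) S=44.5663 payoff=62.1137 vs cont=59.8524 → 62.1137 [stop]  node(5,1) S=67.7290 payoff=38.9510 vs cont=37.4029 → 38.9510 [stop]  node(5,2) S=102.9303 payoff=3.7497 vs cont=14.8014 → 14.8014 [wait]  node(5,3) S=156.4270 payoff=0.0000 vs cont=2.7302 → 2.7302 [wait]  node(5,4) S=237.7278 payoff=0.0000 vs cont=0.0000 → 0.0000 [wait]  node(5,5) S=361.2838 payoff=0.0000 vs cont=0.0000 → 0.0000 [wait]  ⇒ S*(5)=67.7290
t_4: node(4,0) S=54.9402 payoff=51.7398 vs cont=49.4785 → 51.7398 [stop]  node(4,1) S=83.4947 payoff=23.1853 vs cont=26.3245 → 26.3245 [wait]  node(4,2) S=126.8900 payoff=0.0000 vs cont=8.5890 → 8.5890 [wait]  node(4,3) S=192.8394 payoff=0.0000 vs cont=1.3382 → 1.3382 [wait]  node(4,4) S=293.0652 payoff=0.0000 vs cont=0.0000 → 0.0000 [wait]  ⇒ S*(4)=54.9402
t_3: node(3,0) S=67.7290 payoff=38.9510 vs cont=38.2237 → 38.9510 [stop]  node(3,1) S=102.9303 payoff=3.7497 vs cont=17.0999 → 17.0999 [wait]  node(3,2) S=156.4270 payoff=0.0000 vs cont=4.8638 → 4.8638 [wait]  node(3,3) S=237.7278 payoff=0.0000 vs cont=0.6559 → 0.6559 [wait]  ⇒ S*(3)=67.7290
t_2: node(2,0) S=83.4947 payoff=23.1853 vs cont=27.4477 → 27.4477 [wait]  node(2,1) S=126.8900 payoff=0.0000 vs cont=10.7582 → 10.7582 [wait]  node(2,2) S=192.8394 payoff=0.0000 vs cont=2.7045 → 2.7045 [wait]  ⇒ S*(2)=-
t_1: node(1,0) S=102.9303 payoff=3.7497 vs cont=18.7104 → 18.7104 [wait]  node(1,1) S=156.4270 payoff=0.0000 vs cont=6.5946 → 6.5946 [wait]  ⇒ S*(1)=-
t_0: node(0,0) S=126.8900 payoff=0.0000 vs cont=12.3933 → 12.3933 [wait]  ⇒ S*(0)=-

price = 12.3933
boundary = - - - 67.7290 54.9402 67.7290 54.9402 67.7290
tree:
12.3933
18.7104 6.5946
27.4477 10.7582 2.7045
38.9510 17.0999 4.8638 0.6559
51.7398 26.3245 8.5890 1.3382 0.0000
62.1137 38.9510 14.8014 2.7302 0.0000 0.0000
70.5289 51.7398 24.6449 5.5701 0.0000 0.0000 0.0000
77.3550 62.1137 38.9510 11.3642 0.0000 0.0000 0.0000 0.0000
82.8922 70.5289 51.7398 23.1853 0.0000 0.0000 0.0000 0.0000 0.0000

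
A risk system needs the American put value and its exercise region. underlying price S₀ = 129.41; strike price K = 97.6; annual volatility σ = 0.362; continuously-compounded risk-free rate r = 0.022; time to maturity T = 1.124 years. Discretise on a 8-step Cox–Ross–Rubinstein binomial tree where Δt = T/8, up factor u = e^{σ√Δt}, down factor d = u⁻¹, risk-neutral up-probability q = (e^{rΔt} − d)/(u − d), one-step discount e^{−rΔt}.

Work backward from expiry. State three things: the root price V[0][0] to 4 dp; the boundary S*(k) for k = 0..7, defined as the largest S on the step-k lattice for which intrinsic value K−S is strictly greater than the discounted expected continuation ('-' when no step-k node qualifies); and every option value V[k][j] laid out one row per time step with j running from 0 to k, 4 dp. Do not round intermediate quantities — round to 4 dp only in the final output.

price = 4.7888
boundary = - - - - - 65.6631 75.2057 65.6631
tree:
4.7888
7.4360 1.9233
11.2748 3.2837 0.4473
16.6015 5.5192 0.8587 0.0000
23.5651 9.0892 1.6486 0.0000 0.0000
31.9369 14.5572 3.1649 0.0000 0.0000 0.0000
40.2686 22.3943 6.0761 0.0000 0.0000 0.0000 0.0000
47.5432 31.9369 11.6649 0.0000 0.0000 0.0000 0.0000 0.0000
53.8947 40.2686 22.3943 0.0000 0.0000 0.0000 0.0000 0.0000 0.0000

Δt=0.14050  u=1.14533  d=0.87311  q=0.47750  discount=0.99691
step 8 (expiry): payoffs max(K−S,0) = 53.8947 40.2686 22.3943 0.0000 0.0000 0.0000 0.0000 0.0000 0.0000
step 7: (k=7,j=0): S=50.0568, (K−S)⁺=47.5432, hold=47.2420 ⇒ V=47.5432 exercise | (k=7,j=1): S=65.6631, (K−S)⁺=31.9369, hold=31.6357 ⇒ V=31.9369 exercise | (k=7,j=2): S=86.1351, (K−S)⁺=11.4649, hold=11.6649 ⇒ V=11.6649 continue | (k=7,j=3): S=112.9896, (K−S)⁺=0.0000, hold=0.0000 ⇒ V=0.0000 continue | (k=7,j=4): S=148.2167, (K−S)⁺=0.0000, hold=0.0000 ⇒ V=0.0000 continue | (k=7,j=5): S=194.4266, (K−S)⁺=0.0000, hold=0.0000 ⇒ V=0.0000 continue | (k=7,j=6): S=255.0435, (K−S)⁺=0.0000, hold=0.0000 ⇒ V=0.0000 continue | (k=7,j=7): S=334.5590, (K−S)⁺=0.0000, hold=0.0000 ⇒ V=0.0000 continue  boundary S*=65.6631
step 6: (k=6,j=0): S=57.3314, (K−S)⁺=40.2686, hold=39.9674 ⇒ V=40.2686 exercise | (k=6,j=1): S=75.2057, (K−S)⁺=22.3943, hold=22.1883 ⇒ V=22.3943 exercise | (k=6,j=2): S=98.6528, (K−S)⁺=0.0000, hold=6.0761 ⇒ V=6.0761 continue | (k=6,j=3): S=129.4100, (K−S)⁺=0.0000, hold=0.0000 ⇒ V=0.0000 continue | (k=6,j=4): S=169.7565, (K−S)⁺=0.0000, hold=0.0000 ⇒ V=0.0000 continue | (k=6,j=5): S=222.6819, (K−S)⁺=0.0000, hold=0.0000 ⇒ V=0.0000 continue | (k=6,j=6): S=292.1080, (K−S)⁺=0.0000, hold=0.0000 ⇒ V=0.0000 continue  boundary S*=75.2057
step 5: (k=5,j=0): S=65.6631, (K−S)⁺=31.9369, hold=31.6357 ⇒ V=31.9369 exercise | (k=5,j=1): S=86.1351, (K−S)⁺=11.4649, hold=14.5572 ⇒ V=14.5572 continue | (k=5,j=2): S=112.9896, (K−S)⁺=0.0000, hold=3.1649 ⇒ V=3.1649 continue | (k=5,j=3): S=148.2167, (K−S)⁺=0.0000, hold=0.0000 ⇒ V=0.0000 continue | (k=5,j=4): S=194.4266, (K−S)⁺=0.0000, hold=0.0000 ⇒ V=0.0000 continue | (k=5,j=5): S=255.0435, (K−S)⁺=0.0000, hold=0.0000 ⇒ V=0.0000 continue  boundary S*=65.6631
step 4: (k=4,j=0): S=75.2057, (K−S)⁺=22.3943, hold=23.5651 ⇒ V=23.5651 continue | (k=4,j=1): S=98.6528, (K−S)⁺=0.0000, hold=9.0892 ⇒ V=9.0892 continue | (k=4,j=2): S=129.4100, (K−S)⁺=0.0000, hold=1.6486 ⇒ V=1.6486 continue | (k=4,j=3): S=169.7565, (K−S)⁺=0.0000, hold=0.0000 ⇒ V=0.0000 continue | (k=4,j=4): S=222.6819, (K−S)⁺=0.0000, hold=0.0000 ⇒ V=0.0000 continue  boundary S*=-
step 3: (k=3,j=0): S=86.1351, (K−S)⁺=11.4649, hold=16.6015 ⇒ V=16.6015 continue | (k=3,j=1): S=112.9896, (K−S)⁺=0.0000, hold=5.5192 ⇒ V=5.5192 continue | (k=3,j=2): S=148.2167, (K−S)⁺=0.0000, hold=0.8587 ⇒ V=0.8587 continue | (k=3,j=3): S=194.4266, (K−S)⁺=0.0000, hold=0.0000 ⇒ V=0.0000 continue  boundary S*=-
step 2: (k=2,j=0): S=98.6528, (K−S)⁺=0.0000, hold=11.2748 ⇒ V=11.2748 continue | (k=2,j=1): S=129.4100, (K−S)⁺=0.0000, hold=3.2837 ⇒ V=3.2837 continue | (k=2,j=2): S=169.7565, (K−S)⁺=0.0000, hold=0.4473 ⇒ V=0.4473 continue  boundary S*=-
step 1: (k=1,j=0): S=112.9896, (K−S)⁺=0.0000, hold=7.4360 ⇒ V=7.4360 continue | (k=1,j=1): S=148.2167, (K−S)⁺=0.0000, hold=1.9233 ⇒ V=1.9233 continue  boundary S*=-
step 0: (k=0,j=0): S=129.4100, (K−S)⁺=0.0000, hold=4.7888 ⇒ V=4.7888 continue  boundary S*=-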